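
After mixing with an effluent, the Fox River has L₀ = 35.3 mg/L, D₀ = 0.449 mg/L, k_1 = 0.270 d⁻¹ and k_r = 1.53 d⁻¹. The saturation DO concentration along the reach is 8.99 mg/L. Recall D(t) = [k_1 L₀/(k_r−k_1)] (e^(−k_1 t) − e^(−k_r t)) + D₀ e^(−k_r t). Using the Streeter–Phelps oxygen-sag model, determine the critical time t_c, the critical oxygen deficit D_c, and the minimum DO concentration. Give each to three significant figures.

t_c ≈ 1.33 d; D_c ≈ 4.35 mg/L; min DO ≈ 4.64 mg/L

t_c = [1/(k_r−k_1)] ln[(k_r/k_1)(1 − D₀(k_r−k_1)/(k_1 L₀))]
= [1/(1.53−0.270)] ln[(1.53/0.270)(1 − 0.449×1.260/(0.270×35.3))]
= (1/1.260) ln[5.667 × 0.9406] = 0.7937 × ln(5.330) = 0.7937 × 1.673 = 1.328 d.
D_c = (k_1/k_r) L₀ e^(−k_1 t_c) = (0.270/1.53) × 35.3 × e^(−0.270×1.328) = 0.1765 × 35.3 × 0.6987 = 4.352 mg/L.
Minimum DO = C_s − D_c = 8.99 − 4.352 = 4.638 mg/L.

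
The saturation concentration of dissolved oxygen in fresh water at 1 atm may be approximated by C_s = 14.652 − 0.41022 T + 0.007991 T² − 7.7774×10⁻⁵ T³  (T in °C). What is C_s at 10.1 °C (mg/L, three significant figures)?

C_s ≈ 11.2 mg/L

C_s = 14.652 − 0.41022×10.1 + 0.007991×10.1² − 7.7774×10⁻⁵×10.1³ = 11.24 mg/L.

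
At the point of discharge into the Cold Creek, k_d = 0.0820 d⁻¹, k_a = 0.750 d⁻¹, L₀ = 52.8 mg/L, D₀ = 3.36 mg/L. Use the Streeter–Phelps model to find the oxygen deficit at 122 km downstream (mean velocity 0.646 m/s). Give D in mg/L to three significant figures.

D ≈ 4.81 mg/L

Travel time t = x/v = 122 km / (0.646 m/s) = 122000 m / 0.646 m/s = 188900 s = 2.186 d.
k_d L₀/(k_a−k_d) = 0.0820×52.8/(0.750−0.0820) = 4.330/0.6680 = 6.481 mg/L.
e^(−k_d t) = e^(−0.0820×2.186) = 0.8359; e^(−k_a t) = e^(−0.750×2.186) = 0.1941.
D = 6.481 × (0.8359 − 0.1941) + 3.36 × 0.1941 = 4.160 + 0.6522 = 4.812 mg/L.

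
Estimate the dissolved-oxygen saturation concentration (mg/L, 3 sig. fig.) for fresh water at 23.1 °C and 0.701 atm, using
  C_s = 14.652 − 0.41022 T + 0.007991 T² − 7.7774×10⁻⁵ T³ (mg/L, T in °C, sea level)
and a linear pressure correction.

C_s ≈ 5.95 mg/L

At sea level: C_s = 14.652 − 0.41022×23.1 + 0.007991×23.1² − 7.7774×10⁻⁵×23.1³ = 8.481 mg/L.
Pressure correction: C_s' = 8.481 × 0.701 = 5.945 mg/L.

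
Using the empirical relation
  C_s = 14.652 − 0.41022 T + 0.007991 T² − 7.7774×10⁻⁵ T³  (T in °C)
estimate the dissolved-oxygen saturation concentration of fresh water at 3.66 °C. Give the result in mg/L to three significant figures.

C_s = 14.652 − 0.41022×3.66 + 0.007991×3.66² − 7.7774×10⁻⁵×3.66³ = 13.25 mg/L.

C_s ≈ 13.3 mg/L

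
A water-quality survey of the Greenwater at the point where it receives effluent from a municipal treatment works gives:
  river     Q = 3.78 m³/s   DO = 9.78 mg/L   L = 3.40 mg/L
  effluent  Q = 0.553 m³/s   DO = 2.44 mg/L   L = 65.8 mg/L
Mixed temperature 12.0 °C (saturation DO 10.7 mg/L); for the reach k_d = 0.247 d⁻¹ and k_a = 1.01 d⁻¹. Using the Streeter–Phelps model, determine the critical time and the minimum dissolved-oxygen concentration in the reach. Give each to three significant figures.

t_c ≈ 0.925 d; minimum DO ≈ 8.49 mg/L

Mixed DO = (3.78×9.78 + 0.553×2.44)/(3.78+0.553) = 38.32/4.333 = 8.843 mg/L.
Mixed L₀ = (3.78×3.40 + 0.553×65.8)/(4.333) = 49.24/4.333 = 11.36 mg/L.
Initial deficit D₀ = C_s − DO₀ = 10.7 − 8.843 = 1.857 mg/L.
t_c = (1/0.7630) ln[(1.01/0.247)(1 − 1.857×0.7630/(0.247×11.36))] = 1.311 × ln(2.025) = 0.9248 d.
D_c = (0.247/1.01) × 11.36 × e^(−0.247×0.9248) = 0.2446 × 11.36 × 0.7958 = 2.212 mg/L.
Minimum DO = 10.7 − 2.212 = 8.488 mg/L.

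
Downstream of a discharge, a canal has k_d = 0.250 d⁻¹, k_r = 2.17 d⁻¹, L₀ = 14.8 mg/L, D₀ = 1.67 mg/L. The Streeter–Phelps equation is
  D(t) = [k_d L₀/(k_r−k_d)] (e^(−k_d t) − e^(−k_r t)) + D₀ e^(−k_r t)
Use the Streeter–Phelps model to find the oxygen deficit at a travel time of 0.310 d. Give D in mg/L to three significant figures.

k_d L₀/(k_r−k_d) = 0.250×14.8/(2.17−0.250) = 3.700/1.920 = 1.927 mg/L.
e^(−k_d t) = e^(−0.250×0.3100) = 0.9254; e^(−k_r t) = e^(−2.17×0.3100) = 0.5103.
D = 1.927 × (0.9254 − 0.5103) + 1.67 × 0.5103 = 0.7999 + 0.8522 = 1.652 mg/L.

D ≈ 1.65 mg/L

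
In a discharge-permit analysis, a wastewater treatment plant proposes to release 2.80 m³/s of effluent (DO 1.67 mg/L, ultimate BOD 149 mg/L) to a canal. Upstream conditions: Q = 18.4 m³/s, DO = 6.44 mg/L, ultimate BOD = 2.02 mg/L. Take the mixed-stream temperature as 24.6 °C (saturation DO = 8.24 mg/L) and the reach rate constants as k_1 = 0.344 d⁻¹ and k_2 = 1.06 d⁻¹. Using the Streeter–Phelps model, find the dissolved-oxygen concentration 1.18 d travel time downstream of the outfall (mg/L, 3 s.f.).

Mixed DO = (18.4×6.44 + 2.80×1.67)/(18.4+2.80) = 123.2/21.20 = 5.810 mg/L.
Mixed L₀ = (18.4×2.02 + 2.80×149)/(21.20) = 454.4/21.20 = 21.43 mg/L.
Initial deficit D₀ = C_s − DO₀ = 8.24 − 5.810 = 2.430 mg/L.
D(1.18) = [0.344×21.43/(1.06−0.344)](e^(−0.344×1.18) − e^(−1.06×1.18)) + 2.430 e^(−1.06×1.18)
= 10.30 × (0.6664 − 0.2863) + 2.430 × 0.2863 = 4.609 mg/L.
DO = 8.24 − 4.609 = 3.631 mg/L.

DO ≈ 3.63 mg/L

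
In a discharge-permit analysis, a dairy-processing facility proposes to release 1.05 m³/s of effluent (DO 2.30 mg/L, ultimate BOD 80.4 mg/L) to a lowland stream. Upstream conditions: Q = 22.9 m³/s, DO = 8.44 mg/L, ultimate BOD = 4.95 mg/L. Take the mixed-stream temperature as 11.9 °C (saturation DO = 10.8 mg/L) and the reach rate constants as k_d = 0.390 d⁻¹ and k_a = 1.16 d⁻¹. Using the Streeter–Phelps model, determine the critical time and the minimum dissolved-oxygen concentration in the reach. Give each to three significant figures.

t_c ≈ 0.129 d; minimum DO ≈ 8.16 mg/L

Mixed DO = (22.9×8.44 + 1.05×2.30)/(22.9+1.05) = 195.7/23.95 = 8.171 mg/L.
Mixed L₀ = (22.9×4.95 + 1.05×80.4)/(23.95) = 197.8/23.95 = 8.258 mg/L.
Initial deficit D₀ = C_s − DO₀ = 10.8 − 8.171 = 2.629 mg/L.
t_c = (1/0.7700) ln[(1.16/0.390)(1 − 2.629×0.7700/(0.390×8.258))] = 1.299 × ln(1.105) = 0.1293 d.
D_c = (0.390/1.16) × 8.258 × e^(−0.390×0.1293) = 0.3362 × 8.258 × 0.9508 = 2.640 mg/L.
Minimum DO = 10.8 − 2.640 = 8.160 mg/L.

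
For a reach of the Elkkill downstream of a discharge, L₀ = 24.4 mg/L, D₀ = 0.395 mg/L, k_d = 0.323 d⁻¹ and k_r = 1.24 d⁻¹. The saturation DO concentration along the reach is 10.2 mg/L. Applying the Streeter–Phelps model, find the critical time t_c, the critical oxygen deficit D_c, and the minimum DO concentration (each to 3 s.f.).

With k_r/k_d = 3.839 and 1 − D₀(k_r−k_d)/(k_d L₀) = 0.9540,
t_c = ln(3.839 × 0.9540) / (1.24 − 0.323) = ln(3.663) / 0.9170 = 1.298/0.9170 = 1.416 d.
D_c = (k_d/k_r) L₀ e^(−k_d t_c) = (0.323/1.24) × 24.4 × e^(−0.323×1.416) = 0.2605 × 24.4 × 0.6330 = 4.023 mg/L.
Minimum DO = C_s − D_c = 10.2 − 4.023 = 6.177 mg/L.

t_c ≈ 1.42 d; D_c ≈ 4.02 mg/L; min DO ≈ 6.18 mg/L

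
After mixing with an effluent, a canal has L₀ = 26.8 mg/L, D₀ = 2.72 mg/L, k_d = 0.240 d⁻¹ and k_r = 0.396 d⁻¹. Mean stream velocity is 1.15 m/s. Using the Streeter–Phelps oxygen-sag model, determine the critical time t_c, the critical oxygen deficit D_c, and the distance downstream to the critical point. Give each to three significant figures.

t_c ≈ 2.77 d; D_c ≈ 8.35 mg/L; x_c ≈ 275 km

t_c = [1/(k_r−k_d)] ln[(k_r/k_d)(1 − D₀(k_r−k_d)/(k_d L₀))]
= [1/(0.396−0.240)] ln[(0.396/0.240)(1 − 2.72×0.1560/(0.240×26.8))]
= (1/0.1560) ln[1.650 × 0.9340] = 6.410 × ln(1.541) = 6.410 × 0.4325 = 2.773 d.
L(t_c) = L₀ e^(−k_d t_c) = 26.8 × 0.5141 = 13.78 mg/L, and at the critical point k_r D_c = k_d L, so D_c = (0.240/0.396) × 13.78 = 8.349 mg/L.
x_c = v t_c = 1.15 m/s × 2.773 d × 86400 s/d = 275500 m ≈ 275 km.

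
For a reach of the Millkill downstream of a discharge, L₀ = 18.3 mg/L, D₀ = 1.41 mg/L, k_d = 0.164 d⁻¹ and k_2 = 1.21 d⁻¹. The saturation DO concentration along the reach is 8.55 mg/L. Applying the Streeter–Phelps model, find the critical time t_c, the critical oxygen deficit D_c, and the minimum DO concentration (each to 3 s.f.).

t_c = [1/(k_2−k_d)] ln[(k_2/k_d)(1 − D₀(k_2−k_d)/(k_d L₀))]
= [1/(1.21−0.164)] ln[(1.21/0.164)(1 − 1.41×1.046/(0.164×18.3))]
= (1/1.046) ln[7.378 × 0.5086] = 0.9560 × ln(3.752) = 0.9560 × 1.322 = 1.264 d.
L(t_c) = L₀ e^(−k_d t_c) = 18.3 × 0.8128 = 14.87 mg/L, and at the critical point k_2 D_c = k_d L, so D_c = (0.164/1.21) × 14.87 = 2.016 mg/L.
Minimum DO = C_s − D_c = 8.55 − 2.016 = 6.534 mg/L.

t_c ≈ 1.26 d; D_c ≈ 2.02 mg/L; min DO ≈ 6.53 mg/L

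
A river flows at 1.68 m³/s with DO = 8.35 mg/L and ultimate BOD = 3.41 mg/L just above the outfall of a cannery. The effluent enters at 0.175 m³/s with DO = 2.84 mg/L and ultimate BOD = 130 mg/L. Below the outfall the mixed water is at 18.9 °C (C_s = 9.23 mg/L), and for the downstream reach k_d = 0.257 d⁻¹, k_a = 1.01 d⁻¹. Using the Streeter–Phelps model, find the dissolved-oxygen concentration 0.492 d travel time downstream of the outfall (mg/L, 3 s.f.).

DO ≈ 6.95 mg/L

Mixed DO = (1.68×8.35 + 0.175×2.84)/(1.68+0.175) = 14.52/1.855 = 7.830 mg/L.
Mixed L₀ = (1.68×3.41 + 0.175×130)/(1.855) = 28.48/1.855 = 15.35 mg/L.
Initial deficit D₀ = C_s − DO₀ = 9.23 − 7.830 = 1.400 mg/L.
D(0.492) = [0.257×15.35/(1.01−0.257)](e^(−0.257×0.492) − e^(−1.01×0.492)) + 1.400 e^(−1.01×0.492)
= 5.240 × (0.8812 − 0.6084) + 1.400 × 0.6084 = 2.281 mg/L.
DO = 9.23 − 2.281 = 6.949 mg/L.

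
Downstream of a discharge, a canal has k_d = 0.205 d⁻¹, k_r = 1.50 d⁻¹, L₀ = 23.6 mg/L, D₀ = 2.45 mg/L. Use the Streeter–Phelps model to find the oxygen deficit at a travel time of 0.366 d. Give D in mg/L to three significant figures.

k_d L₀/(k_r−k_d) = 0.205×23.6/(1.50−0.205) = 4.838/1.295 = 3.736 mg/L.
e^(−k_d t) = e^(−0.205×0.3660) = 0.9277; e^(−k_r t) = e^(−1.50×0.3660) = 0.5775.
D = 3.736 × (0.9277 − 0.5775) + 2.45 × 0.5775 = 1.308 + 1.415 = 2.723 mg/L.

D ≈ 2.72 mg/L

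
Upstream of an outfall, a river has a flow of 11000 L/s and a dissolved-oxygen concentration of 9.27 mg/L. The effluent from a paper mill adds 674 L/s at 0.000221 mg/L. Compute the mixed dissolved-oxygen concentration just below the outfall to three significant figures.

Flow-weighted mixing: C = (Q_r C_r + Q_w C_w)/(Q_r + Q_w)
= (11000×9.27 + 674×0.000221)/(11000 + 674) = 102000/11670 = 8.735 mg/L.

8.73 mg/L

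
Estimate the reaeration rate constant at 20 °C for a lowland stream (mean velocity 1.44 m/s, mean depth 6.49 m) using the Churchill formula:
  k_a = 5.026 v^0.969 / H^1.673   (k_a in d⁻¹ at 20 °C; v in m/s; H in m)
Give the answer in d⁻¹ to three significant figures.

k_a = 5.026 × 1.44^0.969 / 6.49^1.673 = 5.026 × 1.424 / 22.85 = 0.3132 d⁻¹.

k_a ≈ 0.313 d⁻¹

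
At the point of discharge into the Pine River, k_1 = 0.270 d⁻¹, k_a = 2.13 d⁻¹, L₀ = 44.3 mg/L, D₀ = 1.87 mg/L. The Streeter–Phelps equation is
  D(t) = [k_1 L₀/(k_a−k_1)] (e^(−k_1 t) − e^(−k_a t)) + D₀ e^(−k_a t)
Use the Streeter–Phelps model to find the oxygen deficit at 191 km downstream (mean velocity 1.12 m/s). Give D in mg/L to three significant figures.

D ≈ 3.71 mg/L

Travel time t = x/v = 191 km / (1.12 m/s) = 191000 m / 1.12 m/s = 170500 s = 1.974 d.
k_1 L₀/(k_a−k_1) = 0.270×44.3/(2.13−0.270) = 11.96/1.860 = 6.431 mg/L.
e^(−k_1 t) = e^(−0.270×1.974) = 0.5869; e^(−k_a t) = e^(−2.13×1.974) = 0.01493.
D = 6.431 × (0.5869 − 0.01493) + 1.87 × 0.01493 = 3.678 + 0.02792 = 3.706 mg/L.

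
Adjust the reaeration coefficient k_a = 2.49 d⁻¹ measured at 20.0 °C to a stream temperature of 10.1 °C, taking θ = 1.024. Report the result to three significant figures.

k_a(T₂) = k_a(T₁) · θ^(T₂−T₁) = 2.49 × 1.024^(10.1−20.0)
= 2.49 × 1.024^-9.90 = 2.49 × 0.7907 = 1.969 d⁻¹.

k_a ≈ 1.97 d⁻¹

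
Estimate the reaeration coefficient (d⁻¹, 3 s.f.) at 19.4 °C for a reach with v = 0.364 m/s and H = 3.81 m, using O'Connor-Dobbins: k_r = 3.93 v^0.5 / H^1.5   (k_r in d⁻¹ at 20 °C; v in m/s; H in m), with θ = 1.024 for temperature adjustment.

k_r(20) = 3.93 × 0.364^0.5 / 3.81^1.5 = 3.93 × 0.6033 / 7.437 = 0.3188 d⁻¹.
k_r(19.4) = 0.3188 × 1.024^(19.4−20) = 0.3188 × 0.9859 = 0.3143 d⁻¹.

k_r ≈ 0.314 d⁻¹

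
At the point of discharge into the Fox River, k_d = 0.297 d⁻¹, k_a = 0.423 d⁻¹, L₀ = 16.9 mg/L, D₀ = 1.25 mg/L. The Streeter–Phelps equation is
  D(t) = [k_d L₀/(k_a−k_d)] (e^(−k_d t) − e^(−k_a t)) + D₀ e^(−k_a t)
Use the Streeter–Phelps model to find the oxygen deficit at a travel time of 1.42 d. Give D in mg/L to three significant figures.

k_d L₀/(k_a−k_d) = 0.297×16.9/(0.423−0.297) = 5.019/0.1260 = 39.84 mg/L.
e^(−k_d t) = e^(−0.297×1.420) = 0.6559; e^(−k_a t) = e^(−0.423×1.420) = 0.5484.
D = 39.84 × (0.6559 − 0.5484) + 1.25 × 0.5484 = 4.281 + 0.6856 = 4.966 mg/L.

D ≈ 4.97 mg/L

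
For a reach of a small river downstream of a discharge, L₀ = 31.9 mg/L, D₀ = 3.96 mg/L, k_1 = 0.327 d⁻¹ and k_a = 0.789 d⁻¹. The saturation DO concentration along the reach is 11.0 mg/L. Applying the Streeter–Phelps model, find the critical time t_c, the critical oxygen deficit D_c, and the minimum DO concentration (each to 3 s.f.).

t_c ≈ 1.49 d; D_c ≈ 8.12 mg/L; min DO ≈ 2.88 mg/L

With k_a/k_1 = 2.413 and 1 − D₀(k_a−k_1)/(k_1 L₀) = 0.8246,
t_c = ln(2.413 × 0.8246) / (0.789 − 0.327) = ln(1.990) / 0.4620 = 0.6880/0.4620 = 1.489 d.
L(t_c) = L₀ e^(−k_1 t_c) = 31.9 × 0.6145 = 19.60 mg/L, and at the critical point k_a D_c = k_1 L, so D_c = (0.327/0.789) × 19.60 = 8.124 mg/L.
Minimum DO = C_s − D_c = 11.0 − 8.124 = 2.876 mg/L.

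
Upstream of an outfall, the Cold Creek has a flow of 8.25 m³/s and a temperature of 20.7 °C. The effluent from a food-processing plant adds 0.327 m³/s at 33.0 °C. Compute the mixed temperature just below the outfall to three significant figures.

21.2 °C

Flow-weighted mixing: C = (Q_r C_r + Q_w C_w)/(Q_r + Q_w)
= (8.25×20.7 + 0.327×33.0)/(8.25 + 0.327) = 181.6/8.577 = 21.17 °C.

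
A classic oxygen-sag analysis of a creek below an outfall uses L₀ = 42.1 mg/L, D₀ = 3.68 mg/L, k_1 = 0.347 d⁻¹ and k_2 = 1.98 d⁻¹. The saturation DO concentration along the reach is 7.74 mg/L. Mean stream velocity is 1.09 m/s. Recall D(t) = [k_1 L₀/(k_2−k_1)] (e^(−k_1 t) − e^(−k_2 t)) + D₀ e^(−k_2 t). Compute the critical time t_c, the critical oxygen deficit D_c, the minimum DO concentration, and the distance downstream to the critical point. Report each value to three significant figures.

With k_2/k_1 = 5.706 and 1 − D₀(k_2−k_1)/(k_1 L₀) = 0.5886,
t_c = ln(5.706 × 0.5886) / (1.98 − 0.347) = ln(3.359) / 1.633 = 1.212/1.633 = 0.7419 d.
D_c = (k_1/k_2) L₀ e^(−k_1 t_c) = (0.347/1.98) × 42.1 × e^(−0.347×0.7419) = 0.1753 × 42.1 × 0.7730 = 5.703 mg/L.
Minimum DO = C_s − D_c = 7.74 − 5.703 = 2.037 mg/L.
x_c = v t_c = 1.09 m/s × 0.7419 d × 86400 s/d = 69870 m ≈ 69.9 km.

t_c ≈ 0.742 d; D_c ≈ 5.70 mg/L; min DO ≈ 2.04 mg/L; x_c ≈ 69.9 km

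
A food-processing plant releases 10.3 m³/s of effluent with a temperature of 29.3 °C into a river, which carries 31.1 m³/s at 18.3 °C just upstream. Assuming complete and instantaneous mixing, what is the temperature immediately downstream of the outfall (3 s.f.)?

Flow-weighted mixing: C = (Q_r C_r + Q_w C_w)/(Q_r + Q_w)
= (31.1×18.3 + 10.3×29.3)/(31.1 + 10.3) = 870.9/41.40 = 21.04 °C.

21.0 °C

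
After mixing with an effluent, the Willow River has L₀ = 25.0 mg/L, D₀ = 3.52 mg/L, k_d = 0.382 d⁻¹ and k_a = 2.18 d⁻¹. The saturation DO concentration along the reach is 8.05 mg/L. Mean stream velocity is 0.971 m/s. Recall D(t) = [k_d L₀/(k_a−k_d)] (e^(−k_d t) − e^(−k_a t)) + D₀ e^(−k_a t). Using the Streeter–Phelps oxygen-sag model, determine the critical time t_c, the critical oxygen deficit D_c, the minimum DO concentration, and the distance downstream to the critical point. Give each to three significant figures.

With k_a/k_d = 5.707 and 1 − D₀(k_a−k_d)/(k_d L₀) = 0.3373,
t_c = ln(5.707 × 0.3373) / (2.18 − 0.382) = ln(1.925) / 1.798 = 0.6548/1.798 = 0.3642 d.
D_c = (k_d/k_a) L₀ e^(−k_d t_c) = (0.382/2.18) × 25.0 × e^(−0.382×0.3642) = 0.1752 × 25.0 × 0.8701 = 3.812 mg/L.
Minimum DO = C_s − D_c = 8.05 − 3.812 = 4.238 mg/L.
x_c = v t_c = 0.971 m/s × 0.3642 d × 86400 s/d = 30550 m ≈ 30.6 km.

t_c ≈ 0.364 d; D_c ≈ 3.81 mg/L; min DO ≈ 4.24 mg/L; x_c ≈ 30.6 km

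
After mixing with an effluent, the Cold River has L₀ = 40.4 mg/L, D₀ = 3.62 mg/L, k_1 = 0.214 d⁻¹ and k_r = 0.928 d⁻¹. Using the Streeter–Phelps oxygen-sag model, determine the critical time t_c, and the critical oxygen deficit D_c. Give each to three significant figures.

t_c ≈ 1.56 d; D_c ≈ 6.68 mg/L

At the critical point dD/dt = 0, so k_1 L₀ e^(−k_1 t) = k_r D. Substituting D(t) from the Streeter–Phelps equation and solving for t gives
t_c = ln[(k_r/k_1)(1 − D₀(k_r−k_1)/(k_1 L₀))] / (k_r−k_1).
Here k_r−k_1 = 0.7140 d⁻¹ and 1 − D₀(k_r−k_1)/(k_1 L₀) = 1 − 3.62×0.7140/(0.214×40.4) = 0.7010, so
t_c = ln(4.336 × 0.7010) / 0.7140 = 1.112 / 0.7140 = 1.557 d.
L(t_c) = L₀ e^(−k_1 t_c) = 40.4 × 0.7166 = 28.95 mg/L, and at the critical point k_r D_c = k_1 L, so D_c = (0.214/0.928) × 28.95 = 6.676 mg/L.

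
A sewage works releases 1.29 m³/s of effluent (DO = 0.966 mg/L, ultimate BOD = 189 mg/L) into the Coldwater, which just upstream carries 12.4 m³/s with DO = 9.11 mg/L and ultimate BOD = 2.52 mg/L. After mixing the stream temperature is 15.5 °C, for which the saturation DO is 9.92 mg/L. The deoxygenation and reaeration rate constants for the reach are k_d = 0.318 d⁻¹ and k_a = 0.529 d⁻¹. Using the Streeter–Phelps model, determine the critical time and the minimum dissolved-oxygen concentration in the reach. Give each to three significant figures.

Mixed DO = (12.4×9.11 + 1.29×0.966)/(12.4+1.29) = 114.2/13.69 = 8.343 mg/L.
Mixed L₀ = (12.4×2.52 + 1.29×189)/(13.69) = 275.1/13.69 = 20.09 mg/L.
Initial deficit D₀ = C_s − DO₀ = 9.92 − 8.343 = 1.577 mg/L.
t_c = (1/0.2110) ln[(0.529/0.318)(1 − 1.577×0.2110/(0.318×20.09))] = 4.739 × ln(1.577) = 2.158 d.
D_c = (0.318/0.529) × 20.09 × e^(−0.318×2.158) = 0.6011 × 20.09 × 0.5034 = 6.080 mg/L.
Minimum DO = 9.92 − 6.080 = 3.840 mg/L.

t_c ≈ 2.16 d; minimum DO ≈ 3.84 mg/L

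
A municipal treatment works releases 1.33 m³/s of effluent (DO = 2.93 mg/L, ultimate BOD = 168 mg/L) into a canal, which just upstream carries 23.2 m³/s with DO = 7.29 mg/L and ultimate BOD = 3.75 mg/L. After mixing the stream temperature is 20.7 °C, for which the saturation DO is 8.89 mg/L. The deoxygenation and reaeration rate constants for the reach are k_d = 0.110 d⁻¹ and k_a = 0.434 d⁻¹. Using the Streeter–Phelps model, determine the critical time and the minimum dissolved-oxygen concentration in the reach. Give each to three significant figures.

Mixed DO = (23.2×7.29 + 1.33×2.93)/(23.2+1.33) = 173.0/24.53 = 7.054 mg/L.
Mixed L₀ = (23.2×3.75 + 1.33×168)/(24.53) = 310.4/24.53 = 12.66 mg/L.
Initial deficit D₀ = C_s − DO₀ = 8.89 − 7.054 = 1.836 mg/L.
t_c = (1/0.3240) ln[(0.434/0.110)(1 − 1.836×0.3240/(0.110×12.66))] = 3.086 × ln(2.259) = 2.515 d.
D_c = (0.110/0.434) × 12.66 × e^(−0.110×2.515) = 0.2535 × 12.66 × 0.7583 = 2.432 mg/L.
Minimum DO = 8.89 − 2.432 = 6.458 mg/L.

t_c ≈ 2.52 d; minimum DO ≈ 6.46 mg/L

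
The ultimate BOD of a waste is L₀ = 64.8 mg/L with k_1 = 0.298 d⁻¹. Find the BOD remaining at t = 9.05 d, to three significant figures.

L ≈ 4.37 mg/L

L_t = L₀ e^(−k_1 t) = 64.8 × e^(−0.298×9.05) = 64.8 × 0.06741 = 4.368 mg/L.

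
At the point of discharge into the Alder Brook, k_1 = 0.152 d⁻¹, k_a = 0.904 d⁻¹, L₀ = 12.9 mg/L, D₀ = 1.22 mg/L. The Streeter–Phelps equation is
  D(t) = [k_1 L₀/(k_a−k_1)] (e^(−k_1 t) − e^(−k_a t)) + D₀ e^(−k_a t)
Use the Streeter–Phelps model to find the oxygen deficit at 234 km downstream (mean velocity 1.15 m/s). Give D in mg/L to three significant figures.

Travel time t = x/v = 234 km / (1.15 m/s) = 234000 m / 1.15 m/s = 203500 s = 2.355 d.
k_1 L₀/(k_a−k_1) = 0.152×12.9/(0.904−0.152) = 1.961/0.7520 = 2.607 mg/L.
e^(−k_1 t) = e^(−0.152×2.355) = 0.6991; e^(−k_a t) = e^(−0.904×2.355) = 0.1190.
D = 2.607 × (0.6991 − 0.1190) + 1.22 × 0.1190 = 1.513 + 0.1451 = 1.658 mg/L.

D ≈ 1.66 mg/L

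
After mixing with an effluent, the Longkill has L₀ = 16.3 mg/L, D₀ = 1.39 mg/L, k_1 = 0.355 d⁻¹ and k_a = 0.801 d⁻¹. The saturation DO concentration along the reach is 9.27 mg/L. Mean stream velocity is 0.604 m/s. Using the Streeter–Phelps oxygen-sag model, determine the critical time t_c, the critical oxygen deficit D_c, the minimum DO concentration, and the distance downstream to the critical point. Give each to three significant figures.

t_c ≈ 1.57 d; D_c ≈ 4.14 mg/L; min DO ≈ 5.13 mg/L; x_c ≈ 82.0 km

At the critical point dD/dt = 0, so k_1 L₀ e^(−k_1 t) = k_a D. Substituting D(t) from the Streeter–Phelps equation and solving for t gives
t_c = ln[(k_a/k_1)(1 − D₀(k_a−k_1)/(k_1 L₀))] / (k_a−k_1).
Here k_a−k_1 = 0.4460 d⁻¹ and 1 − D₀(k_a−k_1)/(k_1 L₀) = 1 − 1.39×0.4460/(0.355×16.3) = 0.8929, so
t_c = ln(2.256 × 0.8929) / 0.4460 = 0.7004 / 0.4460 = 1.570 d.
D_c = (k_1/k_a) L₀ e^(−k_1 t_c) = (0.355/0.801) × 16.3 × e^(−0.355×1.570) = 0.4432 × 16.3 × 0.5726 = 4.137 mg/L.
Minimum DO = C_s − D_c = 9.27 − 4.137 = 5.133 mg/L.
x_c = v t_c = 0.604 m/s × 1.570 d × 86400 s/d = 81960 m ≈ 82.0 km.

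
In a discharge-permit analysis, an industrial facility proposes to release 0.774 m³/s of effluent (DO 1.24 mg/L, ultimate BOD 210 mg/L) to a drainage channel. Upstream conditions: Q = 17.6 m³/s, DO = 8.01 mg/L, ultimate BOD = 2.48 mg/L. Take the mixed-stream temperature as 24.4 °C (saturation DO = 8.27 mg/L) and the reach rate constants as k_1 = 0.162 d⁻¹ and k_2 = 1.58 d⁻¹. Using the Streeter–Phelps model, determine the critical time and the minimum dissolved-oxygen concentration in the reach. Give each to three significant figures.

t_c ≈ 1.22 d; minimum DO ≈ 7.33 mg/L

Mixed DO = (17.6×8.01 + 0.774×1.24)/(17.6+0.774) = 141.9/18.37 = 7.725 mg/L.
Mixed L₀ = (17.6×2.48 + 0.774×210)/(18.37) = 206.2/18.37 = 11.22 mg/L.
Initial deficit D₀ = C_s − DO₀ = 8.27 − 7.725 = 0.5452 mg/L.
t_c = (1/1.418) ln[(1.58/0.162)(1 − 0.5452×1.418/(0.162×11.22))] = 0.7052 × ln(5.606) = 1.216 d.
D_c = (0.162/1.58) × 11.22 × e^(−0.162×1.216) = 0.1025 × 11.22 × 0.8212 = 0.9449 mg/L.
Minimum DO = 8.27 − 0.9449 = 7.325 mg/L.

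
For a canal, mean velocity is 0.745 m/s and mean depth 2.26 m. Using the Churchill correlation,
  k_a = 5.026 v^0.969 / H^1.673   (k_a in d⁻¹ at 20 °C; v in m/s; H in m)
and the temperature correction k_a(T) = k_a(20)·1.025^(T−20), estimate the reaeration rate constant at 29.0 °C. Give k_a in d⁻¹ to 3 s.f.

k_a(20) = 5.026 × 0.745^0.969 / 2.26^1.673 = 5.026 × 0.7518 / 3.912 = 0.9659 d⁻¹.
k_a(29.0) = 0.9659 × 1.025^(29.0−20) = 0.9659 × 1.249 = 1.206 d⁻¹.

k_a ≈ 1.21 d⁻¹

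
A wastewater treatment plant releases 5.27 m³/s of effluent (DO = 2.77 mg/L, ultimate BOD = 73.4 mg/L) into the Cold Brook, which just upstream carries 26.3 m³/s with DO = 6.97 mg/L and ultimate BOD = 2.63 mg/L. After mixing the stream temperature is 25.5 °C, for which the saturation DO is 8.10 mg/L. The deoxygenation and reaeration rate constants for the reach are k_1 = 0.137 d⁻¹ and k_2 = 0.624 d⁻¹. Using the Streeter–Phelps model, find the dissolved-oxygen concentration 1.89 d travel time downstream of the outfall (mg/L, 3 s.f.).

Mixed DO = (26.3×6.97 + 5.27×2.77)/(26.3+5.27) = 197.9/31.57 = 6.269 mg/L.
Mixed L₀ = (26.3×2.63 + 5.27×73.4)/(31.57) = 456.0/31.57 = 14.44 mg/L.
Initial deficit D₀ = C_s − DO₀ = 8.10 − 6.269 = 1.831 mg/L.
D(1.89) = [0.137×14.44/(0.624−0.137)](e^(−0.137×1.89) − e^(−0.624×1.89)) + 1.831 e^(−0.624×1.89)
= 4.063 × (0.7719 − 0.3075) + 1.831 × 0.3075 = 2.450 mg/L.
DO = 8.10 − 2.450 = 5.650 mg/L.

DO ≈ 5.65 mg/L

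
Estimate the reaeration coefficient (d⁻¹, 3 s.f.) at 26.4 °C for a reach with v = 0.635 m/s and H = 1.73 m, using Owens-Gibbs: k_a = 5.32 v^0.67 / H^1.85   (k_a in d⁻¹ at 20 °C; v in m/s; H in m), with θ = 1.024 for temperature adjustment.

k_a(20) = 5.32 × 0.635^0.67 / 1.73^1.85 = 5.32 × 0.7377 / 2.757 = 1.424 d⁻¹.
k_a(26.4) = 1.424 × 1.024^(26.4−20) = 1.424 × 1.164 = 1.657 d⁻¹.

k_a ≈ 1.66 d⁻¹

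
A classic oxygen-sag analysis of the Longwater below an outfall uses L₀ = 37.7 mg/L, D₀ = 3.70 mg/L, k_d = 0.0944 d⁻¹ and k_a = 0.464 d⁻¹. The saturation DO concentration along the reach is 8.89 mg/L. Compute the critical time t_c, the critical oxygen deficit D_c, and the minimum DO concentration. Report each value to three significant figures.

t_c ≈ 3.00 d; D_c ≈ 5.78 mg/L; min DO ≈ 3.11 mg/L

With k_a/k_d = 4.915 and 1 − D₀(k_a−k_d)/(k_d L₀) = 0.6157,
t_c = ln(4.915 × 0.6157) / (0.464 − 0.0944) = ln(3.027) / 0.3696 = 1.107/0.3696 = 2.996 d.
L(t_c) = L₀ e^(−k_d t_c) = 37.7 × 0.7536 = 28.41 mg/L, and at the critical point k_a D_c = k_d L, so D_c = (0.0944/0.464) × 28.41 = 5.780 mg/L.
Minimum DO = C_s − D_c = 8.89 − 5.780 = 3.110 mg/L.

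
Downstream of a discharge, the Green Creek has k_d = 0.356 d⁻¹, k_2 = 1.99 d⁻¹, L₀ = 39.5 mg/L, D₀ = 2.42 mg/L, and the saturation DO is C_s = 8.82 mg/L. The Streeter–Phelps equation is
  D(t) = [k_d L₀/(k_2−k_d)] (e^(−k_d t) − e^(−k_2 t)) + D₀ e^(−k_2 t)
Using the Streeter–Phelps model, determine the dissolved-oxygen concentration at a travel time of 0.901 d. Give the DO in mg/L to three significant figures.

k_d L₀/(k_2−k_d) = 0.356×39.5/(1.99−0.356) = 14.06/1.634 = 8.606 mg/L.
e^(−k_d t) = e^(−0.356×0.9010) = 0.7256; e^(−k_2 t) = e^(−1.99×0.9010) = 0.1665.
D = 8.606 × (0.7256 − 0.1665) + 2.42 × 0.1665 = 4.812 + 0.4028 = 5.215 mg/L.
DO = C_s − D = 8.82 − 5.215 = 3.605 mg/L.

DO ≈ 3.61 mg/L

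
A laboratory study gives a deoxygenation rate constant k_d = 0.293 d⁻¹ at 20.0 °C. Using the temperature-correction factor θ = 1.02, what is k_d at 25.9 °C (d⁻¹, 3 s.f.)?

k_d ≈ 0.329 d⁻¹

k_d(T₂) = k_d(T₁) · θ^(T₂−T₁) = 0.293 × 1.02^(25.9−20.0)
= 0.293 × 1.02^5.90 = 0.293 × 1.124 = 0.3293 d⁻¹.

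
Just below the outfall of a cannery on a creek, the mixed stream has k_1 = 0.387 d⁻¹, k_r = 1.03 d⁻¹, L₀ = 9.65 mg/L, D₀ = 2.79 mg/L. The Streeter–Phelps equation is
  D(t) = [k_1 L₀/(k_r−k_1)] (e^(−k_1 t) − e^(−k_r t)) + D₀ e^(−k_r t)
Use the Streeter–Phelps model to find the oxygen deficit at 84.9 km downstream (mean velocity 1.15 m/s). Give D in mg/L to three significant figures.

D ≈ 2.92 mg/L

Travel time t = x/v = 84.9 km / (1.15 m/s) = 84900 m / 1.15 m/s = 73830 s = 0.8545 d.
k_1 L₀/(k_r−k_1) = 0.387×9.65/(1.03−0.387) = 3.735/0.6430 = 5.808 mg/L.
e^(−k_1 t) = e^(−0.387×0.8545) = 0.7184; e^(−k_r t) = e^(−1.03×0.8545) = 0.4147.
D = 5.808 × (0.7184 − 0.4147) + 2.79 × 0.4147 = 1.764 + 1.157 = 2.921 mg/L.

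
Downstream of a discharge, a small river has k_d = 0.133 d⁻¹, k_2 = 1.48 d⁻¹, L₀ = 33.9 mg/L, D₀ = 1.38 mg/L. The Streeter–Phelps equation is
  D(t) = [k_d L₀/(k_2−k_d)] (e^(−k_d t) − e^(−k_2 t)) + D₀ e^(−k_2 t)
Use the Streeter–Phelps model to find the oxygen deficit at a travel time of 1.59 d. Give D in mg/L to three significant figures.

D ≈ 2.52 mg/L

k_d L₀/(k_2−k_d) = 0.133×33.9/(1.48−0.133) = 4.509/1.347 = 3.347 mg/L.
e^(−k_d t) = e^(−0.133×1.590) = 0.8094; e^(−k_2 t) = e^(−1.48×1.590) = 0.09506.
D = 3.347 × (0.8094 − 0.09506) + 1.38 × 0.09506 = 2.391 + 0.1312 = 2.522 mg/L.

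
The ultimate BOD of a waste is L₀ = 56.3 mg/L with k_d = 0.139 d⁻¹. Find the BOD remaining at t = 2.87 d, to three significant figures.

L ≈ 37.8 mg/L

L_t = L₀ e^(−k_d t) = 56.3 × e^(−0.139×2.87) = 56.3 × 0.6710 = 37.78 mg/L.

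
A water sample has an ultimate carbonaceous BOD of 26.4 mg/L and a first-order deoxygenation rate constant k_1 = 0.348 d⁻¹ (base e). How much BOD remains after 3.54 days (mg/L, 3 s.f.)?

L_t = L₀ e^(−k_1 t) = 26.4 × e^(−0.348×3.54) = 26.4 × 0.2917 = 7.702 mg/L.

L ≈ 7.70 mg/L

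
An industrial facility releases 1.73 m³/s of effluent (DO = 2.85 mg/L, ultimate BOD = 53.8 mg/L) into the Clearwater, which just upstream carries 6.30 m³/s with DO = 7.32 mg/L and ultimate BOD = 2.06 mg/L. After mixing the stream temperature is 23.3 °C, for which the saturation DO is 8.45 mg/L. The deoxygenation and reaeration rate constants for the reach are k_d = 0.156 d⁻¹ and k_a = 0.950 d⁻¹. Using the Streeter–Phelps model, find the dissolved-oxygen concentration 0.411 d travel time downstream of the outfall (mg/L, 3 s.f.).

DO ≈ 6.36 mg/L

Mixed DO = (6.30×7.32 + 1.73×2.85)/(6.30+1.73) = 51.05/8.030 = 6.357 mg/L.
Mixed L₀ = (6.30×2.06 + 1.73×53.8)/(8.030) = 106.1/8.030 = 13.21 mg/L.
Initial deficit D₀ = C_s − DO₀ = 8.45 − 6.357 = 2.093 mg/L.
D(0.411) = [0.156×13.21/(0.950−0.156)](e^(−0.156×0.411) − e^(−0.950×0.411)) + 2.093 e^(−0.950×0.411)
= 2.595 × (0.9379 − 0.6768) + 2.093 × 0.6768 = 2.094 mg/L.
DO = 8.45 − 2.094 = 6.356 mg/L.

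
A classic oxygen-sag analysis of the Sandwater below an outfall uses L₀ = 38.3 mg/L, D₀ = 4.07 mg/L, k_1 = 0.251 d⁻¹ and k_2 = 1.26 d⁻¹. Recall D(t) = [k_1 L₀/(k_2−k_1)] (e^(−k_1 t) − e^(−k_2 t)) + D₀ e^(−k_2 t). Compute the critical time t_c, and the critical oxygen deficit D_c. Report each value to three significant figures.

t_c ≈ 1.05 d; D_c ≈ 5.87 mg/L

t_c = [1/(k_2−k_1)] ln[(k_2/k_1)(1 − D₀(k_2−k_1)/(k_1 L₀))]
= [1/(1.26−0.251)] ln[(1.26/0.251)(1 − 4.07×1.009/(0.251×38.3))]
= (1/1.009) ln[5.020 × 0.5728] = 0.9911 × ln(2.876) = 0.9911 × 1.056 = 1.047 d.
L(t_c) = L₀ e^(−k_1 t_c) = 38.3 × 0.7689 = 29.45 mg/L, and at the critical point k_2 D_c = k_1 L, so D_c = (0.251/1.26) × 29.45 = 5.867 mg/L.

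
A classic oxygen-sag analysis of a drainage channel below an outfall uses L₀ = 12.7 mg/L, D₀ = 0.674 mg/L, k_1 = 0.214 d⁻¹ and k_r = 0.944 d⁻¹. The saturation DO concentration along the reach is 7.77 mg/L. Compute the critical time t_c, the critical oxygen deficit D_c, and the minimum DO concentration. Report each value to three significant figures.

t_c ≈ 1.76 d; D_c ≈ 1.98 mg/L; min DO ≈ 5.79 mg/L

With k_r/k_1 = 4.411 and 1 − D₀(k_r−k_1)/(k_1 L₀) = 0.8190,
t_c = ln(4.411 × 0.8190) / (0.944 − 0.214) = ln(3.613) / 0.7300 = 1.284/0.7300 = 1.759 d.
D_c = (k_1/k_r) L₀ e^(−k_1 t_c) = (0.214/0.944) × 12.7 × e^(−0.214×1.759) = 0.2267 × 12.7 × 0.6862 = 1.976 mg/L.
Minimum DO = C_s − D_c = 7.77 − 1.976 = 5.794 mg/L.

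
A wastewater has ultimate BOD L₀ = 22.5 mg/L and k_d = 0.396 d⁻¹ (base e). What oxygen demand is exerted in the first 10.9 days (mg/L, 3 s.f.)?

y ≈ 22.2 mg/L

y_t = L₀(1 − e^(−k_d t)) = 22.5 × (1 − e^(−0.396×10.9))
= 22.5 × (1 − 0.01335) = 22.5 × 0.9867 = 22.20 mg/L.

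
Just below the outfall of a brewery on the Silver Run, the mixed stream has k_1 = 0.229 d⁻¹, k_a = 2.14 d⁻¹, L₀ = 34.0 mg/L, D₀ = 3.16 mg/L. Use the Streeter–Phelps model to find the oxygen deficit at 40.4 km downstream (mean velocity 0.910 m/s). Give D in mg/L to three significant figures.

D ≈ 3.32 mg/L

Travel time t = x/v = 40.4 km / (0.910 m/s) = 40400 m / 0.910 m/s = 44400 s = 0.5138 d.
k_1 L₀/(k_a−k_1) = 0.229×34.0/(2.14−0.229) = 7.786/1.911 = 4.074 mg/L.
e^(−k_1 t) = e^(−0.229×0.5138) = 0.8890; e^(−k_a t) = e^(−2.14×0.5138) = 0.3330.
D = 4.074 × (0.8890 − 0.3330) + 3.16 × 0.3330 = 2.265 + 1.052 = 3.318 mg/L.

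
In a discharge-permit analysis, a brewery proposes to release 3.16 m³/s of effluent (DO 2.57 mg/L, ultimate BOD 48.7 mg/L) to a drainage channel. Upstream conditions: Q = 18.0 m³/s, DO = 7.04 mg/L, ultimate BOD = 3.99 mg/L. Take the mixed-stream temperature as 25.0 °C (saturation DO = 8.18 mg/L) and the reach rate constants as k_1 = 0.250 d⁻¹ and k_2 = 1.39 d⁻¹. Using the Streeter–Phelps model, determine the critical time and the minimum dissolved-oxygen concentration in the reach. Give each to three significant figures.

Mixed DO = (18.0×7.04 + 3.16×2.57)/(18.0+3.16) = 134.8/21.16 = 6.372 mg/L.
Mixed L₀ = (18.0×3.99 + 3.16×48.7)/(21.16) = 225.7/21.16 = 10.67 mg/L.
Initial deficit D₀ = C_s − DO₀ = 8.18 − 6.372 = 1.808 mg/L.
t_c = (1/1.140) ln[(1.39/0.250)(1 − 1.808×1.140/(0.250×10.67))] = 0.8772 × ln(1.264) = 0.2053 d.
D_c = (0.250/1.39) × 10.67 × e^(−0.250×0.2053) = 0.1799 × 10.67 × 0.9500 = 1.823 mg/L.
Minimum DO = 8.18 − 1.823 = 6.357 mg/L.

t_c ≈ 0.205 d; minimum DO ≈ 6.36 mg/L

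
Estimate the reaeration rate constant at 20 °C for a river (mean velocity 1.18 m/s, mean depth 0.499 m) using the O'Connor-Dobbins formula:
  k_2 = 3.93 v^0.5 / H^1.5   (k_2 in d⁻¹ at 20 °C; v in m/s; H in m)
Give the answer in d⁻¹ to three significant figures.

k_2 ≈ 12.1 d⁻¹

k_2 = 3.93 × 1.18^0.5 / 0.499^1.5 = 3.93 × 1.086 / 0.3525 = 12.11 d⁻¹.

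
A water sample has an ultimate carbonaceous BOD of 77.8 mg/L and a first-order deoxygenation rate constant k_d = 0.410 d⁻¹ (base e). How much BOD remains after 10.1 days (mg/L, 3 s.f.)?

L_t = L₀ e^(−k_d t) = 77.8 × e^(−0.410×10.1) = 77.8 × 0.01591 = 1.238 mg/L.

L ≈ 1.24 mg/L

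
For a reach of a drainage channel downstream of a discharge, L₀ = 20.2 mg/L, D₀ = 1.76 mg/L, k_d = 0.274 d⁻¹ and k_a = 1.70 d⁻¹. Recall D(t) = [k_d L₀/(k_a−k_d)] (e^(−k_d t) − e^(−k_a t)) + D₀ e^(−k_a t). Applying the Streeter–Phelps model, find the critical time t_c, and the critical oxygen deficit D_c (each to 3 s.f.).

t_c ≈ 0.856 d; D_c ≈ 2.57 mg/L

With k_a/k_d = 6.204 and 1 − D₀(k_a−k_d)/(k_d L₀) = 0.5465,
t_c = ln(6.204 × 0.5465) / (1.70 − 0.274) = ln(3.391) / 1.426 = 1.221/1.426 = 0.8563 d.
L(t_c) = L₀ e^(−k_d t_c) = 20.2 × 0.7909 = 15.98 mg/L, and at the critical point k_a D_c = k_d L, so D_c = (0.274/1.70) × 15.98 = 2.575 mg/L.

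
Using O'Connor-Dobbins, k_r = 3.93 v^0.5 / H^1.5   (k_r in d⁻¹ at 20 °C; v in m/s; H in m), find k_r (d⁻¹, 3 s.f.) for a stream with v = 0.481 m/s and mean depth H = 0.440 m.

k_r ≈ 9.34 d⁻¹

k_r = 3.93 × 0.481^0.5 / 0.440^1.5 = 3.93 × 0.6935 / 0.2919 = 9.339 d⁻¹.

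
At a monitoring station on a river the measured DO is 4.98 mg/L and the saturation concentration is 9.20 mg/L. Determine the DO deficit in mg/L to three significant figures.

D ≈ 4.22 mg/L

D = C_s − C = 9.20 − 4.98 = 4.22 mg/L.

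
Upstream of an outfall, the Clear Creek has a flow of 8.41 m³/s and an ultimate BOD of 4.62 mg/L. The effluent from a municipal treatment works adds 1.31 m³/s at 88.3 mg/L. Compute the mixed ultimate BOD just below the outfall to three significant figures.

Flow-weighted mixing: C = (Q_r C_r + Q_w C_w)/(Q_r + Q_w)
= (8.41×4.62 + 1.31×88.3)/(8.41 + 1.31) = 154.5/9.720 = 15.90 mg/L.

15.9 mg/L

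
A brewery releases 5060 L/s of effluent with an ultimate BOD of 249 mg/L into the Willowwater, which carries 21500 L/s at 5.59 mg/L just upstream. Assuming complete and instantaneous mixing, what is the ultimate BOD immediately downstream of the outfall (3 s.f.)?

52.0 mg/L

Flow-weighted mixing: C = (Q_r C_r + Q_w C_w)/(Q_r + Q_w)
= (21500×5.59 + 5060×249)/(21500 + 5060) = 1.380×10^6/26560 = 51.96 mg/L.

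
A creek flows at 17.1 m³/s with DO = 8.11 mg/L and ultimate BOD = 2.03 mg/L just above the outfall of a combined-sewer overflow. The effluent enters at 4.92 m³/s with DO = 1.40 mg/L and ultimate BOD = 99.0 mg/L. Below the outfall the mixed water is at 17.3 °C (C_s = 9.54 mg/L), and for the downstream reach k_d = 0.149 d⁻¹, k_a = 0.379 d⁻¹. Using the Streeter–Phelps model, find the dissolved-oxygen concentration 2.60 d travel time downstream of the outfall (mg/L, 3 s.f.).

DO ≈ 3.76 mg/L

Mixed DO = (17.1×8.11 + 4.92×1.40)/(17.1+4.92) = 145.6/22.02 = 6.611 mg/L.
Mixed L₀ = (17.1×2.03 + 4.92×99.0)/(22.02) = 521.8/22.02 = 23.70 mg/L.
Initial deficit D₀ = C_s − DO₀ = 9.54 − 6.611 = 2.929 mg/L.
D(2.60) = [0.149×23.70/(0.379−0.149)](e^(−0.149×2.60) − e^(−0.379×2.60)) + 2.929 e^(−0.379×2.60)
= 15.35 × (0.6788 − 0.3733) + 2.929 × 0.3733 = 5.784 mg/L.
DO = 9.54 − 5.784 = 3.756 mg/L.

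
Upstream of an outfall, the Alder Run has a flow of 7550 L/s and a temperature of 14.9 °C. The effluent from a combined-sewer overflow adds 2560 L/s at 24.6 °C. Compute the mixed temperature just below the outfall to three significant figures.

17.4 °C

Flow-weighted mixing: C = (Q_r C_r + Q_w C_w)/(Q_r + Q_w)
= (7550×14.9 + 2560×24.6)/(7550 + 2560) = 175500/10110 = 17.36 °C.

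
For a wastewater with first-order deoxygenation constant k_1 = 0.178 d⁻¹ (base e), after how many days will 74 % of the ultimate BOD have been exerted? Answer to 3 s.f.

t ≈ 7.57 d

y/L₀ = 1 − e^(−k_1 t) = 0.74 ⇒ e^(−k_1 t) = 0.260
t = −ln(0.260) / 0.178 = 1.347 / 0.178 = 7.568 d.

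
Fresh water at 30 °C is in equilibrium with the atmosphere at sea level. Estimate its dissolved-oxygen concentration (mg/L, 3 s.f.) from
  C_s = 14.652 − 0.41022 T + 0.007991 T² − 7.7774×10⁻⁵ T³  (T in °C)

C_s ≈ 7.44 mg/L

C_s = 14.652 − 0.41022×30 + 0.007991×30² − 7.7774×10⁻⁵×30³ = 7.437 mg/L.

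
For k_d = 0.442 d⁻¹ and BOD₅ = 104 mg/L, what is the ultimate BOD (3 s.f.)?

BOD₅ = L₀(1 − e^(−5k_d)) ⇒ L₀ = BOD₅ / (1 − e^(−5×0.442))
= 104 / (1 − 0.1097) = 104 / 0.8903 = 116.8 mg/L.

L₀ ≈ 117 mg/L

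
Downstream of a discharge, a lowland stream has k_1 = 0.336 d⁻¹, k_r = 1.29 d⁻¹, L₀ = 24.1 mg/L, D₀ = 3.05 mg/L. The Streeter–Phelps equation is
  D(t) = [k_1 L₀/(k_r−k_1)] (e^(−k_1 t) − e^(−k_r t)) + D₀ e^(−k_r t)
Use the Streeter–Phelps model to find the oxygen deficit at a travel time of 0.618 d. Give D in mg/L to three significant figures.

D ≈ 4.45 mg/L

k_1 L₀/(k_r−k_1) = 0.336×24.1/(1.29−0.336) = 8.098/0.9540 = 8.488 mg/L.
e^(−k_1 t) = e^(−0.336×0.6180) = 0.8125; e^(−k_r t) = e^(−1.29×0.6180) = 0.4506.
D = 8.488 × (0.8125 − 0.4506) + 3.05 × 0.4506 = 3.072 + 1.374 = 4.446 mg/L.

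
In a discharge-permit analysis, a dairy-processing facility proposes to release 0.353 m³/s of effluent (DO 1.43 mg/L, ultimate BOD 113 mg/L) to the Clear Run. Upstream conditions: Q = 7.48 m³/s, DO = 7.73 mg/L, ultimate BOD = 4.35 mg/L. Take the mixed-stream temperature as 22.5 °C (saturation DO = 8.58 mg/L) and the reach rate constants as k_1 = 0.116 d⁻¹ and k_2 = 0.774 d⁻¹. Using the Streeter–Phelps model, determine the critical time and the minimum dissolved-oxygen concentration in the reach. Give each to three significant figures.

Mixed DO = (7.48×7.73 + 0.353×1.43)/(7.48+0.353) = 58.33/7.833 = 7.446 mg/L.
Mixed L₀ = (7.48×4.35 + 0.353×113)/(7.833) = 72.43/7.833 = 9.246 mg/L.
Initial deficit D₀ = C_s − DO₀ = 8.58 − 7.446 = 1.134 mg/L.
t_c = (1/0.6580) ln[(0.774/0.116)(1 − 1.134×0.6580/(0.116×9.246))] = 1.520 × ln(2.031) = 1.077 d.
D_c = (0.116/0.774) × 9.246 × e^(−0.116×1.077) = 0.1499 × 9.246 × 0.8826 = 1.223 mg/L.
Minimum DO = 8.58 − 1.223 = 7.357 mg/L.

t_c ≈ 1.08 d; minimum DO ≈ 7.36 mg/L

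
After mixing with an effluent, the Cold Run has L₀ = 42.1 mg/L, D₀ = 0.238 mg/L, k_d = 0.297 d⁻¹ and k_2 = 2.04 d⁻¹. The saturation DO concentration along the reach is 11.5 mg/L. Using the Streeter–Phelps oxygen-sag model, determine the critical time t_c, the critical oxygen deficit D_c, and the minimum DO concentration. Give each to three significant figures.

t_c ≈ 1.09 d; D_c ≈ 4.44 mg/L; min DO ≈ 7.06 mg/L

t_c = [1/(k_2−k_d)] ln[(k_2/k_d)(1 − D₀(k_2−k_d)/(k_d L₀))]
= [1/(2.04−0.297)] ln[(2.04/0.297)(1 − 0.238×1.743/(0.297×42.1))]
= (1/1.743) ln[6.869 × 0.9668] = 0.5737 × ln(6.641) = 0.5737 × 1.893 = 1.086 d.
D_c = (k_d/k_2) L₀ e^(−k_d t_c) = (0.297/2.04) × 42.1 × e^(−0.297×1.086) = 0.1456 × 42.1 × 0.7243 = 4.439 mg/L.
Minimum DO = C_s − D_c = 11.5 − 4.439 = 7.061 mg/L.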